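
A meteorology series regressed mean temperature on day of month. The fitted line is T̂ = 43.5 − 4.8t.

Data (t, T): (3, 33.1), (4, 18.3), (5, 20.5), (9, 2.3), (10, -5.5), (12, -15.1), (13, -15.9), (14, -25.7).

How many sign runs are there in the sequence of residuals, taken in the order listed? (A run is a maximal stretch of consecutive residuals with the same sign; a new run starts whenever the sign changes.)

t=3: T̂ = 43.5 − 4.8·3 = 29.1; e = 33.1 − 29.1 = 4
t=4: T̂ = 43.5 − 4.8·4 = 24.3; e = 18.3 − 24.3 = -6
t=5: T̂ = 43.5 − 4.8·5 = 19.5; e = 20.5 − 19.5 = 1
t=9: T̂ = 43.5 − 4.8·9 = 0.3; e = 2.3 − 0.3 = 2
t=10: T̂ = 43.5 − 4.8·10 = -4.5; e = -5.5 − (-4.5) = -1
t=12: T̂ = 43.5 − 4.8·12 = -14.1; e = -15.1 − (-14.1) = -1
t=13: T̂ = 43.5 − 4.8·13 = -18.9; e = -15.9 − (-18.9) = 3
t=14: T̂ = 43.5 − 4.8·14 = -23.7; e = -25.7 − (-23.7) = -2
Signs: + − + + − − + −
Runs: +×1, −×1, +×2, −×2, +×1, −×1 → 6

6 runs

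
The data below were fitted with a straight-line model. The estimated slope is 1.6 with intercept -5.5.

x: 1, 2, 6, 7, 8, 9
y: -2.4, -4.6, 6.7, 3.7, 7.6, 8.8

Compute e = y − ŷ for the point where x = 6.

ŷ = -5.5 + 1.6·6 = 4.1
e = 6.7 − 4.1 = 2.6

e = 2.6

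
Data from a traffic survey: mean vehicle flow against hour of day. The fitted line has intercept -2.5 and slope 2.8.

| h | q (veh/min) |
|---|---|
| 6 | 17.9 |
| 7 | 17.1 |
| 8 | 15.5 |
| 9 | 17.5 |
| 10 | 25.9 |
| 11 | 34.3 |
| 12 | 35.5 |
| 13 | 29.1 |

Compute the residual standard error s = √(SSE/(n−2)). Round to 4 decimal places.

s = 4.7944

h=6: ŷ = -2.5 + 2.8·6 = 14.3; e = 17.9 − 14.3 = 3.6
h=7: ŷ = -2.5 + 2.8·7 = 17.1; e = 17.1 − 17.1 = 0
h=8: ŷ = -2.5 + 2.8·8 = 19.9; e = 15.5 − 19.9 = -4.4
h=9: ŷ = -2.5 + 2.8·9 = 22.7; e = 17.5 − 22.7 = -5.2
h=10: ŷ = -2.5 + 2.8·10 = 25.5; e = 25.9 − 25.5 = 0.4
h=11: ŷ = -2.5 + 2.8·11 = 28.3; e = 34.3 − 28.3 = 6
h=12: ŷ = -2.5 + 2.8·12 = 31.1; e = 35.5 − 31.1 = 4.4
h=13: ŷ = -2.5 + 2.8·13 = 33.9; e = 29.1 − 33.9 = -4.8
SSE = 12.96 + 0 + 19.36 + 27.04 + 0.16 + 36 + 19.36 + 23.04 = 137.92
s = √(137.92/6) = √22.9867 ≈ 4.7944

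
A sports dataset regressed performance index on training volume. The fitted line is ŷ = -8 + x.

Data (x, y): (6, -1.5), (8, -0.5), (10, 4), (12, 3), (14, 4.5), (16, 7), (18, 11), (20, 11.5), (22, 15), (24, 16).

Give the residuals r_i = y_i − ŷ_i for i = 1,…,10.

0.5, -0.5, 2, -1, -1.5, -1, 1, -0.5, 1, 0

x=6: ŷ = -8 + 6 = -2; r = -1.5 − (-2) = 0.5
x=8: ŷ = -8 + 8 = 0; r = -0.5 − 0 = -0.5
x=10: ŷ = -8 + 10 = 2; r = 4 − 2 = 2
x=12: ŷ = -8 + 12 = 4; r = 3 − 4 = -1
x=14: ŷ = -8 + 14 = 6; r = 4.5 − 6 = -1.5
x=16: ŷ = -8 + 16 = 8; r = 7 − 8 = -1
x=18: ŷ = -8 + 18 = 10; r = 11 − 10 = 1
x=20: ŷ = -8 + 20 = 12; r = 11.5 − 12 = -0.5
x=22: ŷ = -8 + 22 = 14; r = 15 − 14 = 1
x=24: ŷ = -8 + 24 = 16; r = 16 − 16 = 0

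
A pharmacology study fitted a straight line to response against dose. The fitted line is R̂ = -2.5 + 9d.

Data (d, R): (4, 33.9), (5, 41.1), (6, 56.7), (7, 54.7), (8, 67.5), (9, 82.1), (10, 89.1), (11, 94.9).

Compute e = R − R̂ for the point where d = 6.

e = 5.2

R̂ = -2.5 + 9·6 = 51.5
e = 56.7 − 51.5 = 5.2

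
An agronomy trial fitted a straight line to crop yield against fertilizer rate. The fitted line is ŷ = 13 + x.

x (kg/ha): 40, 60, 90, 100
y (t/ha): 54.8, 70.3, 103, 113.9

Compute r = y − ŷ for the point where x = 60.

ŷ = 13 + 60 = 73
r = 70.3 − 73 = -2.7

r = -2.7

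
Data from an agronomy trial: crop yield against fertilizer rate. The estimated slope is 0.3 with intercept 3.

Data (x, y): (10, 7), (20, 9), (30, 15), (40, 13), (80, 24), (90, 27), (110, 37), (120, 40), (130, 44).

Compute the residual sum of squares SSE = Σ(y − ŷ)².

x=10: ŷ = 3 + 0.3·10 = 6; e = 7 − 6 = 1
x=20: ŷ = 3 + 0.3·20 = 9; e = 9 − 9 = 0
x=30: ŷ = 3 + 0.3·30 = 12; e = 15 − 12 = 3
x=40: ŷ = 3 + 0.3·40 = 15; e = 13 − 15 = -2
x=80: ŷ = 3 + 0.3·80 = 27; e = 24 − 27 = -3
x=90: ŷ = 3 + 0.3·90 = 30; e = 27 − 30 = -3
x=110: ŷ = 3 + 0.3·110 = 36; e = 37 − 36 = 1
x=120: ŷ = 3 + 0.3·120 = 39; e = 40 − 39 = 1
x=130: ŷ = 3 + 0.3·130 = 42; e = 44 − 42 = 2
SSE = 1 + 0 + 9 + 4 + 9 + 9 + 1 + 1 + 4 = 38

SSE = 38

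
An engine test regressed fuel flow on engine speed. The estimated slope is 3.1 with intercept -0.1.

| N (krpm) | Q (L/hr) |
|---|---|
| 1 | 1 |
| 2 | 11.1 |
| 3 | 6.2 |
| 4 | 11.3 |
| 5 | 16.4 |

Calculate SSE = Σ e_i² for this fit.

N=1: Q̂ = -0.1 + 3.1·1 = 3; e = 1 − 3 = -2
N=2: Q̂ = -0.1 + 3.1·2 = 6.1; e = 11.1 − 6.1 = 5
N=3: Q̂ = -0.1 + 3.1·3 = 9.2; e = 6.2 − 9.2 = -3
N=4: Q̂ = -0.1 + 3.1·4 = 12.3; e = 11.3 − 12.3 = -1
N=5: Q̂ = -0.1 + 3.1·5 = 15.4; e = 16.4 − 15.4 = 1
SSE = 4 + 25 + 9 + 1 + 1 = 40

SSE = 40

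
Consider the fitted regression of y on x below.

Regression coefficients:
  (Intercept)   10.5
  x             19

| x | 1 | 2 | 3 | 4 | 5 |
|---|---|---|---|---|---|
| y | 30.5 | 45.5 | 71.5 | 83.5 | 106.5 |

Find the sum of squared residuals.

SSE = 36

x=1: ŷ = 10.5 + 19·1 = 29.5; e = 30.5 − 29.5 = 1
x=2: ŷ = 10.5 + 19·2 = 48.5; e = 45.5 − 48.5 = -3
x=3: ŷ = 10.5 + 19·3 = 67.5; e = 71.5 − 67.5 = 4
x=4: ŷ = 10.5 + 19·4 = 86.5; e = 83.5 − 86.5 = -3
x=5: ŷ = 10.5 + 19·5 = 105.5; e = 106.5 − 105.5 = 1
SSE = 1 + 9 + 16 + 9 + 1 = 36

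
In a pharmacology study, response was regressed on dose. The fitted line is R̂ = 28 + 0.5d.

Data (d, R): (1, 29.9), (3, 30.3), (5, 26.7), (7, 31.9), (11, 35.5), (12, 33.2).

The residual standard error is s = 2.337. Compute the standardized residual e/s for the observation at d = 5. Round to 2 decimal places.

-1.63

R̂ = 28 + 0.5·5 = 30.5
e = 26.7 − 30.5 = -3.8
e/s = -3.8 / 2.337 = -1.63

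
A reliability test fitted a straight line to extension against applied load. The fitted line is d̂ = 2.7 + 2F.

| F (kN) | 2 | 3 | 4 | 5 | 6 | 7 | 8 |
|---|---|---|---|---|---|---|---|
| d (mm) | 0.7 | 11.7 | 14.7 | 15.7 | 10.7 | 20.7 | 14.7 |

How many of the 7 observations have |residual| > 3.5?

5

F=2: d̂ = 2.7 + 2·2 = 6.7; e = 0.7 − 6.7 = -6
F=3: d̂ = 2.7 + 2·3 = 8.7; e = 11.7 − 8.7 = 3
F=4: d̂ = 2.7 + 2·4 = 10.7; e = 14.7 − 10.7 = 4
F=5: d̂ = 2.7 + 2·5 = 12.7; e = 15.7 − 12.7 = 3
F=6: d̂ = 2.7 + 2·6 = 14.7; e = 10.7 − 14.7 = -4
F=7: d̂ = 2.7 + 2·7 = 16.7; e = 20.7 − 16.7 = 4
F=8: d̂ = 2.7 + 2·8 = 18.7; e = 14.7 − 18.7 = -4
|e| > 3.5: F=2 (|e|=6), F=4 (|e|=4), F=6 (|e|=4), F=7 (|e|=4), F=8 (|e|=4) → 5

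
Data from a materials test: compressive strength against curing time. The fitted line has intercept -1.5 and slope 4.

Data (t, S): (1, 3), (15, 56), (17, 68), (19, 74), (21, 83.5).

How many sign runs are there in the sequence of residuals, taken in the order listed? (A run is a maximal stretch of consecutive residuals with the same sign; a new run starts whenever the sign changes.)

5 runs

t=1: Ŝ = -1.5 + 4·1 = 2.5; e = 3 − 2.5 = 0.5
t=15: Ŝ = -1.5 + 4·15 = 58.5; e = 56 − 58.5 = -2.5
t=17: Ŝ = -1.5 + 4·17 = 66.5; e = 68 − 66.5 = 1.5
t=19: Ŝ = -1.5 + 4·19 = 74.5; e = 74 − 74.5 = -0.5
t=21: Ŝ = -1.5 + 4·21 = 82.5; e = 83.5 − 82.5 = 1
Signs: + − + − +
Runs: +×1, −×1, +×1, −×1, +×1 → 5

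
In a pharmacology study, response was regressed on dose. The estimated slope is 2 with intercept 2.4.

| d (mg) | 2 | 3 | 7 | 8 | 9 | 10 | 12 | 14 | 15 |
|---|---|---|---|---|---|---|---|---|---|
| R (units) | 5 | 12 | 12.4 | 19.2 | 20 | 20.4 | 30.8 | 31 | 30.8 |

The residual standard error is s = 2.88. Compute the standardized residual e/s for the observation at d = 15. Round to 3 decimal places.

ŷ = 2.4 + 2·15 = 32.4
e = 30.8 − 32.4 = -1.6
e/s = -1.6 / 2.88 = -0.556

-0.556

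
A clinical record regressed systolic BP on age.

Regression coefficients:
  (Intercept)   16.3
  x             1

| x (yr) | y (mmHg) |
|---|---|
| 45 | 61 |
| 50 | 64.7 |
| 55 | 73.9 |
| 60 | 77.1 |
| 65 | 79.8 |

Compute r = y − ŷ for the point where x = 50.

ŷ = 16.3 + 50 = 66.3
r = 64.7 − 66.3 = -1.6

r = -1.6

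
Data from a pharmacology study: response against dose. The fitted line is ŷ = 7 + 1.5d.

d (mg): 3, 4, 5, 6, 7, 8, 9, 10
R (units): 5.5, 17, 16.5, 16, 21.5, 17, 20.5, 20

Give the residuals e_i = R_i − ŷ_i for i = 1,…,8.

d=3: ŷ = 7 + 1.5·3 = 11.5; e = 5.5 − 11.5 = -6
d=4: ŷ = 7 + 1.5·4 = 13; e = 17 − 13 = 4
d=5: ŷ = 7 + 1.5·5 = 14.5; e = 16.5 − 14.5 = 2
d=6: ŷ = 7 + 1.5·6 = 16; e = 16 − 16 = 0
d=7: ŷ = 7 + 1.5·7 = 17.5; e = 21.5 − 17.5 = 4
d=8: ŷ = 7 + 1.5·8 = 19; e = 17 − 19 = -2
d=9: ŷ = 7 + 1.5·9 = 20.5; e = 20.5 − 20.5 = 0
d=10: ŷ = 7 + 1.5·10 = 22; e = 20 − 22 = -2

-6, 4, 2, 0, 4, -2, 0, -2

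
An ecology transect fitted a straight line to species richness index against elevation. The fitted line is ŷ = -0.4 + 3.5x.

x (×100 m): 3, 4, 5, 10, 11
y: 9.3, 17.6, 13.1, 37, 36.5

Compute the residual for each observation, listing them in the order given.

-0.8, 4, -4, 2.4, -1.6

x=3: ŷ = -0.4 + 3.5·3 = 10.1; r = 9.3 − 10.1 = -0.8
x=4: ŷ = -0.4 + 3.5·4 = 13.6; r = 17.6 − 13.6 = 4
x=5: ŷ = -0.4 + 3.5·5 = 17.1; r = 13.1 − 17.1 = -4
x=10: ŷ = -0.4 + 3.5·10 = 34.6; r = 37 − 34.6 = 2.4
x=11: ŷ = -0.4 + 3.5·11 = 38.1; r = 36.5 − 38.1 = -1.6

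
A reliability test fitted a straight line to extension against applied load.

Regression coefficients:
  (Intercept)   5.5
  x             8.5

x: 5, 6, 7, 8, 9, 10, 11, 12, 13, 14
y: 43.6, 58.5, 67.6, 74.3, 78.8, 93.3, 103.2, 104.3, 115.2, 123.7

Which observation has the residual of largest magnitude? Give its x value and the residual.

x=5: ŷ = 5.5 + 8.5·5 = 48; e = 43.6 − 48 = -4.4
x=6: ŷ = 5.5 + 8.5·6 = 56.5; e = 58.5 − 56.5 = 2
x=7: ŷ = 5.5 + 8.5·7 = 65; e = 67.6 − 65 = 2.6
x=8: ŷ = 5.5 + 8.5·8 = 73.5; e = 74.3 − 73.5 = 0.8
x=9: ŷ = 5.5 + 8.5·9 = 82; e = 78.8 − 82 = -3.2
x=10: ŷ = 5.5 + 8.5·10 = 90.5; e = 93.3 − 90.5 = 2.8
x=11: ŷ = 5.5 + 8.5·11 = 99; e = 103.2 − 99 = 4.2
x=12: ŷ = 5.5 + 8.5·12 = 107.5; e = 104.3 − 107.5 = -3.2
x=13: ŷ = 5.5 + 8.5·13 = 116; e = 115.2 − 116 = -0.8
x=14: ŷ = 5.5 + 8.5·14 = 124.5; e = 123.7 − 124.5 = -0.8
Largest |e| is 4.4 at x = 5, residual -4.4.

x = 5, e = -4.4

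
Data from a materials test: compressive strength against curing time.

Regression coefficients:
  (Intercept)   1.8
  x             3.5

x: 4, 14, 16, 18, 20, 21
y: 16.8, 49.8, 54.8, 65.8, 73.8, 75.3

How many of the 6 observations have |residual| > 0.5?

x=4: ŷ = 1.8 + 3.5·4 = 15.8; e = 16.8 − 15.8 = 1
x=14: ŷ = 1.8 + 3.5·14 = 50.8; e = 49.8 − 50.8 = -1
x=16: ŷ = 1.8 + 3.5·16 = 57.8; e = 54.8 − 57.8 = -3
x=18: ŷ = 1.8 + 3.5·18 = 64.8; e = 65.8 − 64.8 = 1
x=20: ŷ = 1.8 + 3.5·20 = 71.8; e = 73.8 − 71.8 = 2
x=21: ŷ = 1.8 + 3.5·21 = 75.3; e = 75.3 − 75.3 = 0
|e| > 0.5: x=4 (|e|=1), x=14 (|e|=1), x=16 (|e|=3), x=18 (|e|=1), x=20 (|e|=2) → 5

5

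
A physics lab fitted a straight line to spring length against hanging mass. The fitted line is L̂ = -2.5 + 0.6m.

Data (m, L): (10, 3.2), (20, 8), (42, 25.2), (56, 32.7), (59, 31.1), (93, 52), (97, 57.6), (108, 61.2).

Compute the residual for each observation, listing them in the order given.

-0.3, -1.5, 2.5, 1.6, -1.8, -1.3, 1.9, -1.1

m=10: L̂ = -2.5 + 0.6·10 = 3.5; e = 3.2 − 3.5 = -0.3
m=20: L̂ = -2.5 + 0.6·20 = 9.5; e = 8 − 9.5 = -1.5
m=42: L̂ = -2.5 + 0.6·42 = 22.7; e = 25.2 − 22.7 = 2.5
m=56: L̂ = -2.5 + 0.6·56 = 31.1; e = 32.7 − 31.1 = 1.6
m=59: L̂ = -2.5 + 0.6·59 = 32.9; e = 31.1 − 32.9 = -1.8
m=93: L̂ = -2.5 + 0.6·93 = 53.3; e = 52 − 53.3 = -1.3
m=97: L̂ = -2.5 + 0.6·97 = 55.7; e = 57.6 − 55.7 = 1.9
m=108: L̂ = -2.5 + 0.6·108 = 62.3; e = 61.2 − 62.3 = -1.1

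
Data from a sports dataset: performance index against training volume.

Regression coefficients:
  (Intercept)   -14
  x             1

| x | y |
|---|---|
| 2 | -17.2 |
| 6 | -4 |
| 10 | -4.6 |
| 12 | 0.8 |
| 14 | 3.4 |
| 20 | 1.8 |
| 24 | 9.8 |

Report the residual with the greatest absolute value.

x=2: ŷ = -14 + 2 = -12; r = -17.2 − (-12) = -5.2
x=6: ŷ = -14 + 6 = -8; r = -4 − (-8) = 4
x=10: ŷ = -14 + 10 = -4; r = -4.6 − (-4) = -0.6
x=12: ŷ = -14 + 12 = -2; r = 0.8 − (-2) = 2.8
x=14: ŷ = -14 + 14 = 0; r = 3.4 − 0 = 3.4
x=20: ŷ = -14 + 20 = 6; r = 1.8 − 6 = -4.2
x=24: ŷ = -14 + 24 = 10; r = 9.8 − 10 = -0.2
Largest |r| is 5.2 at x = 2, residual -5.2.

r = -5.2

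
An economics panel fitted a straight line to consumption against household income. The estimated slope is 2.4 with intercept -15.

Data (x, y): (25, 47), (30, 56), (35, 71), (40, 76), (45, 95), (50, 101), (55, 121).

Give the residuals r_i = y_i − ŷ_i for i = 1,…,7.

x=25: ŷ = -15 + 2.4·25 = 45; r = 47 − 45 = 2
x=30: ŷ = -15 + 2.4·30 = 57; r = 56 − 57 = -1
x=35: ŷ = -15 + 2.4·35 = 69; r = 71 − 69 = 2
x=40: ŷ = -15 + 2.4·40 = 81; r = 76 − 81 = -5
x=45: ŷ = -15 + 2.4·45 = 93; r = 95 − 93 = 2
x=50: ŷ = -15 + 2.4·50 = 105; r = 101 − 105 = -4
x=55: ŷ = -15 + 2.4·55 = 117; r = 121 − 117 = 4

2, -1, 2, -5, 2, -4, 4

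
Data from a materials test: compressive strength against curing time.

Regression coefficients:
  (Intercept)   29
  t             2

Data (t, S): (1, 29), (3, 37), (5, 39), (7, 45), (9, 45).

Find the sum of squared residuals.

t=1: ŷ = 29 + 2·1 = 31; r = 29 − 31 = -2
t=3: ŷ = 29 + 2·3 = 35; r = 37 − 35 = 2
t=5: ŷ = 29 + 2·5 = 39; r = 39 − 39 = 0
t=7: ŷ = 29 + 2·7 = 43; r = 45 − 43 = 2
t=9: ŷ = 29 + 2·9 = 47; r = 45 − 47 = -2
SSE = 4 + 4 + 0 + 4 + 4 = 16

SSE = 16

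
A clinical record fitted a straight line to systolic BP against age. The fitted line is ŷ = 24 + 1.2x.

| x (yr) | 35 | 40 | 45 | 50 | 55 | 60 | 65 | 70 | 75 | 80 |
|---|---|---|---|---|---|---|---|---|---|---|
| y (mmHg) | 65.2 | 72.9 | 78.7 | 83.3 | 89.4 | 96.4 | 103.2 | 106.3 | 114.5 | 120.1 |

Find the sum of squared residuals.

x=35: ŷ = 24 + 1.2·35 = 66; e = 65.2 − 66 = -0.8
x=40: ŷ = 24 + 1.2·40 = 72; e = 72.9 − 72 = 0.9
x=45: ŷ = 24 + 1.2·45 = 78; e = 78.7 − 78 = 0.7
x=50: ŷ = 24 + 1.2·50 = 84; e = 83.3 − 84 = -0.7
x=55: ŷ = 24 + 1.2·55 = 90; e = 89.4 − 90 = -0.6
x=60: ŷ = 24 + 1.2·60 = 96; e = 96.4 − 96 = 0.4
x=65: ŷ = 24 + 1.2·65 = 102; e = 103.2 − 102 = 1.2
x=70: ŷ = 24 + 1.2·70 = 108; e = 106.3 − 108 = -1.7
x=75: ŷ = 24 + 1.2·75 = 114; e = 114.5 − 114 = 0.5
x=80: ŷ = 24 + 1.2·80 = 120; e = 120.1 − 120 = 0.1
SSE = 0.64 + 0.81 + 0.49 + 0.49 + 0.36 + 0.16 + 1.44 + 2.89 + 0.25 + 0.01 = 7.54

SSE = 7.54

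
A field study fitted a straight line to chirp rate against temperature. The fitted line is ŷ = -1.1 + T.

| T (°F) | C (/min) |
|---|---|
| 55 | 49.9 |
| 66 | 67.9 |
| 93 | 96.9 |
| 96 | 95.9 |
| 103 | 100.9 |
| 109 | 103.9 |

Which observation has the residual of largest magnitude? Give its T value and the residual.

T = 93, r = 5

T=55: ŷ = -1.1 + 55 = 53.9; r = 49.9 − 53.9 = -4
T=66: ŷ = -1.1 + 66 = 64.9; r = 67.9 − 64.9 = 3
T=93: ŷ = -1.1 + 93 = 91.9; r = 96.9 − 91.9 = 5
T=96: ŷ = -1.1 + 96 = 94.9; r = 95.9 − 94.9 = 1
T=103: ŷ = -1.1 + 103 = 101.9; r = 100.9 − 101.9 = -1
T=109: ŷ = -1.1 + 109 = 107.9; r = 103.9 − 107.9 = -4
Largest |r| is 5 at T = 93, residual 5.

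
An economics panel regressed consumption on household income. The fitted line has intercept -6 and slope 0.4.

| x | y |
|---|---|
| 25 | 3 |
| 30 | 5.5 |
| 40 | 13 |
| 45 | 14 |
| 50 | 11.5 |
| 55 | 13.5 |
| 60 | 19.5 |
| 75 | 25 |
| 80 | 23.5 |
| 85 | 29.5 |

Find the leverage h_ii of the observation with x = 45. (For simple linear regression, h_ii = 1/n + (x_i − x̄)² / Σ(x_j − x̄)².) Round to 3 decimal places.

h = 0.124

x̄ = (25 + 30 + 40 + 45 + 50 + 55 + 60 + 75 + 80 + 85)/10 = 54.5
Σ(x − x̄)² = 870.25 + 600.25 + 210.25 + 90.25 + 20.25 + 0.25 + 30.25 + 420.25 + 650.25 + 930.25 = 3822.5
h = 1/10 + (-9.5)²/3822.5 = 0.1 + 0.0236102 = 0.124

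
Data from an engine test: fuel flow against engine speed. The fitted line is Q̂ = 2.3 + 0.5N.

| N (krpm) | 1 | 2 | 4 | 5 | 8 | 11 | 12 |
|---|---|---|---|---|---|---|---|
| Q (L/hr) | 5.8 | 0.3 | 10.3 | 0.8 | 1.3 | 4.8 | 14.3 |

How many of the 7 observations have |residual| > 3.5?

N=1: Q̂ = 2.3 + 0.5·1 = 2.8; r = 5.8 − 2.8 = 3
N=2: Q̂ = 2.3 + 0.5·2 = 3.3; r = 0.3 − 3.3 = -3
N=4: Q̂ = 2.3 + 0.5·4 = 4.3; r = 10.3 − 4.3 = 6
N=5: Q̂ = 2.3 + 0.5·5 = 4.8; r = 0.8 − 4.8 = -4
N=8: Q̂ = 2.3 + 0.5·8 = 6.3; r = 1.3 − 6.3 = -5
N=11: Q̂ = 2.3 + 0.5·11 = 7.8; r = 4.8 − 7.8 = -3
N=12: Q̂ = 2.3 + 0.5·12 = 8.3; r = 14.3 − 8.3 = 6
|r| > 3.5: N=4 (|r|=6), N=5 (|r|=4), N=8 (|r|=5), N=12 (|r|=6) → 4

4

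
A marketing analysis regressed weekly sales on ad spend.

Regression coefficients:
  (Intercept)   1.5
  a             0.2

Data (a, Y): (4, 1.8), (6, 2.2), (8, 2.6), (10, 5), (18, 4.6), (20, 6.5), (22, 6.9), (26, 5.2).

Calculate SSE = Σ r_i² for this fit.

a=4: ŷ = 1.5 + 0.2·4 = 2.3; r = 1.8 − 2.3 = -0.5
a=6: ŷ = 1.5 + 0.2·6 = 2.7; r = 2.2 − 2.7 = -0.5
a=8: ŷ = 1.5 + 0.2·8 = 3.1; r = 2.6 − 3.1 = -0.5
a=10: ŷ = 1.5 + 0.2·10 = 3.5; r = 5 − 3.5 = 1.5
a=18: ŷ = 1.5 + 0.2·18 = 5.1; r = 4.6 − 5.1 = -0.5
a=20: ŷ = 1.5 + 0.2·20 = 5.5; r = 6.5 − 5.5 = 1
a=22: ŷ = 1.5 + 0.2·22 = 5.9; r = 6.9 − 5.9 = 1
a=26: ŷ = 1.5 + 0.2·26 = 6.7; r = 5.2 − 6.7 = -1.5
SSE = 0.25 + 0.25 + 0.25 + 2.25 + 0.25 + 1 + 1 + 2.25 = 7.5

SSE = 7.5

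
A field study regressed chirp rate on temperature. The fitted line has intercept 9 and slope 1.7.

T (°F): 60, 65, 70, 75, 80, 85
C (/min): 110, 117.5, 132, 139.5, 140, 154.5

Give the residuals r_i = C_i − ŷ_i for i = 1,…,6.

-1, -2, 4, 3, -5, 1

T=60: ŷ = 9 + 1.7·60 = 111; r = 110 − 111 = -1
T=65: ŷ = 9 + 1.7·65 = 119.5; r = 117.5 − 119.5 = -2
T=70: ŷ = 9 + 1.7·70 = 128; r = 132 − 128 = 4
T=75: ŷ = 9 + 1.7·75 = 136.5; r = 139.5 − 136.5 = 3
T=80: ŷ = 9 + 1.7·80 = 145; r = 140 − 145 = -5
T=85: ŷ = 9 + 1.7·85 = 153.5; r = 154.5 − 153.5 = 1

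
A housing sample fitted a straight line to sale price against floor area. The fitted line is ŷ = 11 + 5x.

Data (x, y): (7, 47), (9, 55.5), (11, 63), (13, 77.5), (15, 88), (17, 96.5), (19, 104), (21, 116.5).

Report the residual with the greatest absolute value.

x=7: ŷ = 11 + 5·7 = 46; e = 47 − 46 = 1
x=9: ŷ = 11 + 5·9 = 56; e = 55.5 − 56 = -0.5
x=11: ŷ = 11 + 5·11 = 66; e = 63 − 66 = -3
x=13: ŷ = 11 + 5·13 = 76; e = 77.5 − 76 = 1.5
x=15: ŷ = 11 + 5·15 = 86; e = 88 − 86 = 2
x=17: ŷ = 11 + 5·17 = 96; e = 96.5 − 96 = 0.5
x=19: ŷ = 11 + 5·19 = 106; e = 104 − 106 = -2
x=21: ŷ = 11 + 5·21 = 116; e = 116.5 − 116 = 0.5
Largest |e| is 3 at x = 11, residual -3.

e = -3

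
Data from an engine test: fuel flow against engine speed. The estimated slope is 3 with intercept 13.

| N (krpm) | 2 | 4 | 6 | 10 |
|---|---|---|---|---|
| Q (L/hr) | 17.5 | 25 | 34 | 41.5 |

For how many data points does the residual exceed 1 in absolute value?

3

N=2: Q̂ = 13 + 3·2 = 19; e = 17.5 − 19 = -1.5
N=4: Q̂ = 13 + 3·4 = 25; e = 25 − 25 = 0
N=6: Q̂ = 13 + 3·6 = 31; e = 34 − 31 = 3
N=10: Q̂ = 13 + 3·10 = 43; e = 41.5 − 43 = -1.5
|e| > 1: N=2 (|e|=1.5), N=6 (|e|=3), N=10 (|e|=1.5) → 3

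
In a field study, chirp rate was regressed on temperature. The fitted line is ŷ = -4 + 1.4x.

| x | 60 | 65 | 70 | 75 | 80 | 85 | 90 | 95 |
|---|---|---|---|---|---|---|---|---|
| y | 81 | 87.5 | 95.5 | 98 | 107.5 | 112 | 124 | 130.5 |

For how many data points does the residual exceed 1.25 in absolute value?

5

x=60: ŷ = -4 + 1.4·60 = 80; r = 81 − 80 = 1
x=65: ŷ = -4 + 1.4·65 = 87; r = 87.5 − 87 = 0.5
x=70: ŷ = -4 + 1.4·70 = 94; r = 95.5 − 94 = 1.5
x=75: ŷ = -4 + 1.4·75 = 101; r = 98 − 101 = -3
x=80: ŷ = -4 + 1.4·80 = 108; r = 107.5 − 108 = -0.5
x=85: ŷ = -4 + 1.4·85 = 115; r = 112 − 115 = -3
x=90: ŷ = -4 + 1.4·90 = 122; r = 124 − 122 = 2
x=95: ŷ = -4 + 1.4·95 = 129; r = 130.5 − 129 = 1.5
|r| > 1.25: x=70 (|r|=1.5), x=75 (|r|=3), x=85 (|r|=3), x=90 (|r|=2), x=95 (|r|=1.5) → 5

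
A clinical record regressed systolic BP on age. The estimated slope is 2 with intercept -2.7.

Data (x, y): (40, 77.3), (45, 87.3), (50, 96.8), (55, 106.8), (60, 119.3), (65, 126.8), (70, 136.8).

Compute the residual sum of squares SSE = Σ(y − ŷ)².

x=40: ŷ = -2.7 + 2·40 = 77.3; e = 77.3 − 77.3 = 0
x=45: ŷ = -2.7 + 2·45 = 87.3; e = 87.3 − 87.3 = 0
x=50: ŷ = -2.7 + 2·50 = 97.3; e = 96.8 − 97.3 = -0.5
x=55: ŷ = -2.7 + 2·55 = 107.3; e = 106.8 − 107.3 = -0.5
x=60: ŷ = -2.7 + 2·60 = 117.3; e = 119.3 − 117.3 = 2
x=65: ŷ = -2.7 + 2·65 = 127.3; e = 126.8 − 127.3 = -0.5
x=70: ŷ = -2.7 + 2·70 = 137.3; e = 136.8 − 137.3 = -0.5
SSE = 0 + 0 + 0.25 + 0.25 + 4 + 0.25 + 0.25 = 5

SSE = 5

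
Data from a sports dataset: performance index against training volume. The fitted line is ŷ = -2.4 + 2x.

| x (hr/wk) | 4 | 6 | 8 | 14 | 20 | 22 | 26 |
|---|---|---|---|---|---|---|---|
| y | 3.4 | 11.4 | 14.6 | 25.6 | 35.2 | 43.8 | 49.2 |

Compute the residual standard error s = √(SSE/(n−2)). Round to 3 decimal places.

s = 1.992

x=4: ŷ = -2.4 + 2·4 = 5.6; r = 3.4 − 5.6 = -2.2
x=6: ŷ = -2.4 + 2·6 = 9.6; r = 11.4 − 9.6 = 1.8
x=8: ŷ = -2.4 + 2·8 = 13.6; r = 14.6 − 13.6 = 1
x=14: ŷ = -2.4 + 2·14 = 25.6; r = 25.6 − 25.6 = 0
x=20: ŷ = -2.4 + 2·20 = 37.6; r = 35.2 − 37.6 = -2.4
x=22: ŷ = -2.4 + 2·22 = 41.6; r = 43.8 − 41.6 = 2.2
x=26: ŷ = -2.4 + 2·26 = 49.6; r = 49.2 − 49.6 = -0.4
SSE = 4.84 + 3.24 + 1 + 0 + 5.76 + 4.84 + 0.16 = 19.84
s = √(19.84/5) = √3.968 ≈ 1.992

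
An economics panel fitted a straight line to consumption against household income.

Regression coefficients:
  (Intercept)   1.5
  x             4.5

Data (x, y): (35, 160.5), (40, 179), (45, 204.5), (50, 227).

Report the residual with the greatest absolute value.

r = -2.5

x=35: ŷ = 1.5 + 4.5·35 = 159; r = 160.5 − 159 = 1.5
x=40: ŷ = 1.5 + 4.5·40 = 181.5; r = 179 − 181.5 = -2.5
x=45: ŷ = 1.5 + 4.5·45 = 204; r = 204.5 − 204 = 0.5
x=50: ŷ = 1.5 + 4.5·50 = 226.5; r = 227 − 226.5 = 0.5
Largest |r| is 2.5 at x = 40, residual -2.5.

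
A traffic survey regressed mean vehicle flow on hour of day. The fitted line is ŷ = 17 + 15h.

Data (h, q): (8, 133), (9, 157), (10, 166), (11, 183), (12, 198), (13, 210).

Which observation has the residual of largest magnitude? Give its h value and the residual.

h=8: ŷ = 17 + 15·8 = 137; r = 133 − 137 = -4
h=9: ŷ = 17 + 15·9 = 152; r = 157 − 152 = 5
h=10: ŷ = 17 + 15·10 = 167; r = 166 − 167 = -1
h=11: ŷ = 17 + 15·11 = 182; r = 183 − 182 = 1
h=12: ŷ = 17 + 15·12 = 197; r = 198 − 197 = 1
h=13: ŷ = 17 + 15·13 = 212; r = 210 − 212 = -2
Largest |r| is 5 at h = 9, residual 5.

h = 9, r = 5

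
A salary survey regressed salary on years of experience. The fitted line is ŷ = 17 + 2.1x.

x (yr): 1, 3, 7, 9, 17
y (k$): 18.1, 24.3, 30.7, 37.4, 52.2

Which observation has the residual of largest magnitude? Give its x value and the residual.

x=1: ŷ = 17 + 2.1·1 = 19.1; r = 18.1 − 19.1 = -1
x=3: ŷ = 17 + 2.1·3 = 23.3; r = 24.3 − 23.3 = 1
x=7: ŷ = 17 + 2.1·7 = 31.7; r = 30.7 − 31.7 = -1
x=9: ŷ = 17 + 2.1·9 = 35.9; r = 37.4 − 35.9 = 1.5
x=17: ŷ = 17 + 2.1·17 = 52.7; r = 52.2 − 52.7 = -0.5
Largest |r| is 1.5 at x = 9, residual 1.5.

x = 9, r = 1.5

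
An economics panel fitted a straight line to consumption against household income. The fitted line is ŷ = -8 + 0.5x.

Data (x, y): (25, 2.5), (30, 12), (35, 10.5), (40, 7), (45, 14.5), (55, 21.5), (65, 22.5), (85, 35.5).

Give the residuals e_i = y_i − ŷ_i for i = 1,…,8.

x=25: ŷ = -8 + 0.5·25 = 4.5; e = 2.5 − 4.5 = -2
x=30: ŷ = -8 + 0.5·30 = 7; e = 12 − 7 = 5
x=35: ŷ = -8 + 0.5·35 = 9.5; e = 10.5 − 9.5 = 1
x=40: ŷ = -8 + 0.5·40 = 12; e = 7 − 12 = -5
x=45: ŷ = -8 + 0.5·45 = 14.5; e = 14.5 − 14.5 = 0
x=55: ŷ = -8 + 0.5·55 = 19.5; e = 21.5 − 19.5 = 2
x=65: ŷ = -8 + 0.5·65 = 24.5; e = 22.5 − 24.5 = -2
x=85: ŷ = -8 + 0.5·85 = 34.5; e = 35.5 − 34.5 = 1

-2, 5, 1, -5, 0, 2, -2, 1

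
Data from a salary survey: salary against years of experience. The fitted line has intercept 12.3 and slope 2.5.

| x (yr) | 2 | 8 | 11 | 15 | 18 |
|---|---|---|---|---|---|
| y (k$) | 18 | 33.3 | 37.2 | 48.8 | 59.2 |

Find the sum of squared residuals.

x=2: ŷ = 12.3 + 2.5·2 = 17.3; r = 18 − 17.3 = 0.7
x=8: ŷ = 12.3 + 2.5·8 = 32.3; r = 33.3 − 32.3 = 1
x=11: ŷ = 12.3 + 2.5·11 = 39.8; r = 37.2 − 39.8 = -2.6
x=15: ŷ = 12.3 + 2.5·15 = 49.8; r = 48.8 − 49.8 = -1
x=18: ŷ = 12.3 + 2.5·18 = 57.3; r = 59.2 − 57.3 = 1.9
SSE = 0.49 + 1 + 6.76 + 1 + 3.61 = 12.86

SSE = 12.86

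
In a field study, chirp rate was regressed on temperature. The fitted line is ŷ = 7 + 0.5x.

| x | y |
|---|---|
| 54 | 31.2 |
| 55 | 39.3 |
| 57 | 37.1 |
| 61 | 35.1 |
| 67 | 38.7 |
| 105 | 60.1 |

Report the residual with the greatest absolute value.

x=54: ŷ = 7 + 0.5·54 = 34; r = 31.2 − 34 = -2.8
x=55: ŷ = 7 + 0.5·55 = 34.5; r = 39.3 − 34.5 = 4.8
x=57: ŷ = 7 + 0.5·57 = 35.5; r = 37.1 − 35.5 = 1.6
x=61: ŷ = 7 + 0.5·61 = 37.5; r = 35.1 − 37.5 = -2.4
x=67: ŷ = 7 + 0.5·67 = 40.5; r = 38.7 − 40.5 = -1.8
x=105: ŷ = 7 + 0.5·105 = 59.5; r = 60.1 − 59.5 = 0.6
Largest |r| is 4.8 at x = 55, residual 4.8.

r = 4.8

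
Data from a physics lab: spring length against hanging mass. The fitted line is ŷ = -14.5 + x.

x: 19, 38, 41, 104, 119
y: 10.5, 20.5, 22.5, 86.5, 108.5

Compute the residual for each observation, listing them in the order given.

x=19: ŷ = -14.5 + 19 = 4.5; e = 10.5 − 4.5 = 6
x=38: ŷ = -14.5 + 38 = 23.5; e = 20.5 − 23.5 = -3
x=41: ŷ = -14.5 + 41 = 26.5; e = 22.5 − 26.5 = -4
x=104: ŷ = -14.5 + 104 = 89.5; e = 86.5 − 89.5 = -3
x=119: ŷ = -14.5 + 119 = 104.5; e = 108.5 − 104.5 = 4

6, -3, -4, -3, 4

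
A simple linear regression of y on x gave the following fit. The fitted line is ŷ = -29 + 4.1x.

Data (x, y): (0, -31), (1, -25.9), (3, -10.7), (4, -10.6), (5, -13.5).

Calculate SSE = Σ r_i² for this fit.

x=0: ŷ = -29 + 4.1·0 = -29; r = -31 − (-29) = -2
x=1: ŷ = -29 + 4.1·1 = -24.9; r = -25.9 − (-24.9) = -1
x=3: ŷ = -29 + 4.1·3 = -16.7; r = -10.7 − (-16.7) = 6
x=4: ŷ = -29 + 4.1·4 = -12.6; r = -10.6 − (-12.6) = 2
x=5: ŷ = -29 + 4.1·5 = -8.5; r = -13.5 − (-8.5) = -5
SSE = 4 + 1 + 36 + 4 + 25 = 70

SSE = 70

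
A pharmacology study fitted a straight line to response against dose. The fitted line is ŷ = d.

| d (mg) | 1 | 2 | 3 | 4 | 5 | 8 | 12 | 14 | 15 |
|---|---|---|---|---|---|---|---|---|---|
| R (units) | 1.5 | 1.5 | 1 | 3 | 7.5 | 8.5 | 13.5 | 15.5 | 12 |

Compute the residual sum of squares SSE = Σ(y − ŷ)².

d=1: ŷ = 1 = 1; e = 1.5 − 1 = 0.5
d=2: ŷ = 2 = 2; e = 1.5 − 2 = -0.5
d=3: ŷ = 3 = 3; e = 1 − 3 = -2
d=4: ŷ = 4 = 4; e = 3 − 4 = -1
d=5: ŷ = 5 = 5; e = 7.5 − 5 = 2.5
d=8: ŷ = 8 = 8; e = 8.5 − 8 = 0.5
d=12: ŷ = 12 = 12; e = 13.5 − 12 = 1.5
d=14: ŷ = 14 = 14; e = 15.5 − 14 = 1.5
d=15: ŷ = 15 = 15; e = 12 − 15 = -3
SSE = 0.25 + 0.25 + 4 + 1 + 6.25 + 0.25 + 2.25 + 2.25 + 9 = 25.5

SSE = 25.5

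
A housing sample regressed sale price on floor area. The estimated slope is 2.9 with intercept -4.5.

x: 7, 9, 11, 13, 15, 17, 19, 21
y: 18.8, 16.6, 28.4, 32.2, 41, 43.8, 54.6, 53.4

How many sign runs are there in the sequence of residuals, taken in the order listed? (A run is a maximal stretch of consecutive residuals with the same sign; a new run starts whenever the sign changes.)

8 runs

x=7: ŷ = -4.5 + 2.9·7 = 15.8; e = 18.8 − 15.8 = 3
x=9: ŷ = -4.5 + 2.9·9 = 21.6; e = 16.6 − 21.6 = -5
x=11: ŷ = -4.5 + 2.9·11 = 27.4; e = 28.4 − 27.4 = 1
x=13: ŷ = -4.5 + 2.9·13 = 33.2; e = 32.2 − 33.2 = -1
x=15: ŷ = -4.5 + 2.9·15 = 39; e = 41 − 39 = 2
x=17: ŷ = -4.5 + 2.9·17 = 44.8; e = 43.8 − 44.8 = -1
x=19: ŷ = -4.5 + 2.9·19 = 50.6; e = 54.6 − 50.6 = 4
x=21: ŷ = -4.5 + 2.9·21 = 56.4; e = 53.4 − 56.4 = -3
Signs: + − + − + − + −
Runs: +×1, −×1, +×1, −×1, +×1, −×1, +×1, −×1 → 8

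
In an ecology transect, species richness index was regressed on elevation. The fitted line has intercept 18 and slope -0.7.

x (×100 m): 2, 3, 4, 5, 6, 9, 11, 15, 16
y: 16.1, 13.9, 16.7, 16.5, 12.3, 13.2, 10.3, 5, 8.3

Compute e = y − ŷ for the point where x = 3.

ŷ = 18 − 0.7·3 = 15.9
e = 13.9 − 15.9 = -2

e = -2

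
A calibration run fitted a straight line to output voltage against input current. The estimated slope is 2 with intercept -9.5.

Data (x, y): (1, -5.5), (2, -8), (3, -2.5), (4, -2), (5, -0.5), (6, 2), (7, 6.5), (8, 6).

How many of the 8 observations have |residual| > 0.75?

5

x=1: ŷ = -9.5 + 2·1 = -7.5; r = -5.5 − (-7.5) = 2
x=2: ŷ = -9.5 + 2·2 = -5.5; r = -8 − (-5.5) = -2.5
x=3: ŷ = -9.5 + 2·3 = -3.5; r = -2.5 − (-3.5) = 1
x=4: ŷ = -9.5 + 2·4 = -1.5; r = -2 − (-1.5) = -0.5
x=5: ŷ = -9.5 + 2·5 = 0.5; r = -0.5 − 0.5 = -1
x=6: ŷ = -9.5 + 2·6 = 2.5; r = 2 − 2.5 = -0.5
x=7: ŷ = -9.5 + 2·7 = 4.5; r = 6.5 − 4.5 = 2
x=8: ŷ = -9.5 + 2·8 = 6.5; r = 6 − 6.5 = -0.5
|r| > 0.75: x=1 (|r|=2), x=2 (|r|=2.5), x=3 (|r|=1), x=5 (|r|=1), x=7 (|r|=2) → 5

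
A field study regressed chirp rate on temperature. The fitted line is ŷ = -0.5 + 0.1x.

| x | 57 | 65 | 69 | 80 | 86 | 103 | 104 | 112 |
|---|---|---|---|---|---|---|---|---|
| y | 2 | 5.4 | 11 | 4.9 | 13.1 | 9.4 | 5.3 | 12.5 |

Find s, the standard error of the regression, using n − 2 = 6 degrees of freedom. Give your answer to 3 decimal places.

x=57: ŷ = -0.5 + 0.1·57 = 5.2; e = 2 − 5.2 = -3.2
x=65: ŷ = -0.5 + 0.1·65 = 6; e = 5.4 − 6 = -0.6
x=69: ŷ = -0.5 + 0.1·69 = 6.4; e = 11 − 6.4 = 4.6
x=80: ŷ = -0.5 + 0.1·80 = 7.5; e = 4.9 − 7.5 = -2.6
x=86: ŷ = -0.5 + 0.1·86 = 8.1; e = 13.1 − 8.1 = 5
x=103: ŷ = -0.5 + 0.1·103 = 9.8; e = 9.4 − 9.8 = -0.4
x=104: ŷ = -0.5 + 0.1·104 = 9.9; e = 5.3 − 9.9 = -4.6
x=112: ŷ = -0.5 + 0.1·112 = 10.7; e = 12.5 − 10.7 = 1.8
SSE = 10.24 + 0.36 + 21.16 + 6.76 + 25 + 0.16 + 21.16 + 3.24 = 88.08
s = √(88.08/6) = √14.68 ≈ 3.831

s = 3.831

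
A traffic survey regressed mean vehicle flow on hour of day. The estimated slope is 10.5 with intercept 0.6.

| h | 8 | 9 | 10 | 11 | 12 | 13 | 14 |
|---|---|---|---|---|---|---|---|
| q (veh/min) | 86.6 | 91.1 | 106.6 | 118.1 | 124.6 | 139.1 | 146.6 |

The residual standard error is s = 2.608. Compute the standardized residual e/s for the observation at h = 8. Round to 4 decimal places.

q̂ = 0.6 + 10.5·8 = 84.6
e = 86.6 − 84.6 = 2
e/s = 2 / 2.608 = 0.7669

0.7669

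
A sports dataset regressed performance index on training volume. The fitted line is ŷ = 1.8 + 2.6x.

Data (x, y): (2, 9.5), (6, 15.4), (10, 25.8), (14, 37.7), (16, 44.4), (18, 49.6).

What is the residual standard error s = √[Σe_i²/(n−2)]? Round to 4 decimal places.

s = 2.0310

x=2: ŷ = 1.8 + 2.6·2 = 7; e = 9.5 − 7 = 2.5
x=6: ŷ = 1.8 + 2.6·6 = 17.4; e = 15.4 − 17.4 = -2
x=10: ŷ = 1.8 + 2.6·10 = 27.8; e = 25.8 − 27.8 = -2
x=14: ŷ = 1.8 + 2.6·14 = 38.2; e = 37.7 − 38.2 = -0.5
x=16: ŷ = 1.8 + 2.6·16 = 43.4; e = 44.4 − 43.4 = 1
x=18: ŷ = 1.8 + 2.6·18 = 48.6; e = 49.6 − 48.6 = 1
SSE = 6.25 + 4 + 4 + 0.25 + 1 + 1 = 16.5
s = √(16.5/4) = √4.125 ≈ 2.0310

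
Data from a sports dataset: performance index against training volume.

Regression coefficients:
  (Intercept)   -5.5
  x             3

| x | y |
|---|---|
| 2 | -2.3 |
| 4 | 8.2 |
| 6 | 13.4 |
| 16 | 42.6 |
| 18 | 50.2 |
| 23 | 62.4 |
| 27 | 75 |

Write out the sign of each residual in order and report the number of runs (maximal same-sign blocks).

3 runs

x=2: ŷ = -5.5 + 3·2 = 0.5; e = -2.3 − 0.5 = -2.8
x=4: ŷ = -5.5 + 3·4 = 6.5; e = 8.2 − 6.5 = 1.7
x=6: ŷ = -5.5 + 3·6 = 12.5; e = 13.4 − 12.5 = 0.9
x=16: ŷ = -5.5 + 3·16 = 42.5; e = 42.6 − 42.5 = 0.1
x=18: ŷ = -5.5 + 3·18 = 48.5; e = 50.2 − 48.5 = 1.7
x=23: ŷ = -5.5 + 3·23 = 63.5; e = 62.4 − 63.5 = -1.1
x=27: ŷ = -5.5 + 3·27 = 75.5; e = 75 − 75.5 = -0.5
Signs: − + + + + − −
Runs: −×1, +×4, −×2 → 3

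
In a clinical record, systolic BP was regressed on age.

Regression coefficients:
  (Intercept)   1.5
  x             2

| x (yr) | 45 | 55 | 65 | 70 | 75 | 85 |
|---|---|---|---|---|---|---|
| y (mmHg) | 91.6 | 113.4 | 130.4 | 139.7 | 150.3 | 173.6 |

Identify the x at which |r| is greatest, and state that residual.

x=45: ŷ = 1.5 + 2·45 = 91.5; r = 91.6 − 91.5 = 0.1
x=55: ŷ = 1.5 + 2·55 = 111.5; r = 113.4 − 111.5 = 1.9
x=65: ŷ = 1.5 + 2·65 = 131.5; r = 130.4 − 131.5 = -1.1
x=70: ŷ = 1.5 + 2·70 = 141.5; r = 139.7 − 141.5 = -1.8
x=75: ŷ = 1.5 + 2·75 = 151.5; r = 150.3 − 151.5 = -1.2
x=85: ŷ = 1.5 + 2·85 = 171.5; r = 173.6 − 171.5 = 2.1
Largest |r| is 2.1 at x = 85, residual 2.1.

x = 85, r = 2.1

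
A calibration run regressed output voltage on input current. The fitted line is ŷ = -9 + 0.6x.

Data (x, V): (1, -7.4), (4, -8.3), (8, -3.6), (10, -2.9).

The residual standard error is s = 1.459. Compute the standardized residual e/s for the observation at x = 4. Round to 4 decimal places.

ŷ = -9 + 0.6·4 = -6.6
e = -8.3 − (-6.6) = -1.7
e/s = -1.7 / 1.459 = -1.1652

-1.1652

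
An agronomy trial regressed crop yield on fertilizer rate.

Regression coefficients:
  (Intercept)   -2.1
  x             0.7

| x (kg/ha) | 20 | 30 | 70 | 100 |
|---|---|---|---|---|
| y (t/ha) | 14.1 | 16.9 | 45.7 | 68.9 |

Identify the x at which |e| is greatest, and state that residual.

x = 20, e = 2.2

x=20: ŷ = -2.1 + 0.7·20 = 11.9; e = 14.1 − 11.9 = 2.2
x=30: ŷ = -2.1 + 0.7·30 = 18.9; e = 16.9 − 18.9 = -2
x=70: ŷ = -2.1 + 0.7·70 = 46.9; e = 45.7 − 46.9 = -1.2
x=100: ŷ = -2.1 + 0.7·100 = 67.9; e = 68.9 − 67.9 = 1
Largest |e| is 2.2 at x = 20, residual 2.2.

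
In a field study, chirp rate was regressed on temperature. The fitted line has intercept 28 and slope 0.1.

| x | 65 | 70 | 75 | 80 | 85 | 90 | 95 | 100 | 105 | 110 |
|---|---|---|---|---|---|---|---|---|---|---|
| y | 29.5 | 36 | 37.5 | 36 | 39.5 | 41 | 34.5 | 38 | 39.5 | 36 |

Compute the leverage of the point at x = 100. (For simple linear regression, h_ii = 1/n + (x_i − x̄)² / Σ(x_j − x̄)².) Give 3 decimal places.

h = 0.176

x̄ = (65 + 70 + 75 + 80 + 85 + 90 + 95 + 100 + 105 + 110)/10 = 87.5
Σ(x − x̄)² = 506.25 + 306.25 + 156.25 + 56.25 + 6.25 + 6.25 + 56.25 + 156.25 + 306.25 + 506.25 = 2062.5
h = 1/10 + (12.5)²/2062.5 = 0.1 + 0.0757576 = 0.176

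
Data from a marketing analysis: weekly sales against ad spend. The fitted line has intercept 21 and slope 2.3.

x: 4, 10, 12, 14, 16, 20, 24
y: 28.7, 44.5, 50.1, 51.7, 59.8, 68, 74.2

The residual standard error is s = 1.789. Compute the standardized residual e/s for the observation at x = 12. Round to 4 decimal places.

ŷ = 21 + 2.3·12 = 48.6
e = 50.1 − 48.6 = 1.5
e/s = 1.5 / 1.789 = 0.8385

0.8385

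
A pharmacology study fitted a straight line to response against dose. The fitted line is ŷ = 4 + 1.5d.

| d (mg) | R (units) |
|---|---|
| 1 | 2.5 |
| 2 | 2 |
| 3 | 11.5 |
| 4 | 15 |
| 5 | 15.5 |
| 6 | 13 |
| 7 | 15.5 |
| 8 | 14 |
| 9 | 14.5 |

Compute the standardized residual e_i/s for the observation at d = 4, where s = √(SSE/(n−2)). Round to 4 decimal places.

1.3363

d=1: ŷ = 4 + 1.5·1 = 5.5; e = 2.5 − 5.5 = -3
d=2: ŷ = 4 + 1.5·2 = 7; e = 2 − 7 = -5
d=3: ŷ = 4 + 1.5·3 = 8.5; e = 11.5 − 8.5 = 3
d=4: ŷ = 4 + 1.5·4 = 10; e = 15 − 10 = 5
d=5: ŷ = 4 + 1.5·5 = 11.5; e = 15.5 − 11.5 = 4
d=6: ŷ = 4 + 1.5·6 = 13; e = 13 − 13 = 0
d=7: ŷ = 4 + 1.5·7 = 14.5; e = 15.5 − 14.5 = 1
d=8: ŷ = 4 + 1.5·8 = 16; e = 14 − 16 = -2
d=9: ŷ = 4 + 1.5·9 = 17.5; e = 14.5 − 17.5 = -3
SSE = 9 + 25 + 9 + 25 + 16 + 0 + 1 + 4 + 9 = 98
s = √(98/7) = 3.74166
e/s = 5 / 3.74166 = 1.3363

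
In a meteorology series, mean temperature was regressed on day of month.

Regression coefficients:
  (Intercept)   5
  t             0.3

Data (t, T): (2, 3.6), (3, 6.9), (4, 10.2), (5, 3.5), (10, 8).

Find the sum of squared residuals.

t=2: T̂ = 5 + 0.3·2 = 5.6; e = 3.6 − 5.6 = -2
t=3: T̂ = 5 + 0.3·3 = 5.9; e = 6.9 − 5.9 = 1
t=4: T̂ = 5 + 0.3·4 = 6.2; e = 10.2 − 6.2 = 4
t=5: T̂ = 5 + 0.3·5 = 6.5; e = 3.5 − 6.5 = -3
t=10: T̂ = 5 + 0.3·10 = 8; e = 8 − 8 = 0
SSE = 4 + 1 + 16 + 9 + 0 = 30

SSE = 30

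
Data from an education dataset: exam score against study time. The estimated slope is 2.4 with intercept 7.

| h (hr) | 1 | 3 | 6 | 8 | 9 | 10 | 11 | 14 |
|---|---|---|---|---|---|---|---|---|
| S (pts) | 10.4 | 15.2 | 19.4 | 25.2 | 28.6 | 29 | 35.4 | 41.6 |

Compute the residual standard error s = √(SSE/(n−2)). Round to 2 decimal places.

s = 1.63

h=1: ŷ = 7 + 2.4·1 = 9.4; e = 10.4 − 9.4 = 1
h=3: ŷ = 7 + 2.4·3 = 14.2; e = 15.2 − 14.2 = 1
h=6: ŷ = 7 + 2.4·6 = 21.4; e = 19.4 − 21.4 = -2
h=8: ŷ = 7 + 2.4·8 = 26.2; e = 25.2 − 26.2 = -1
h=9: ŷ = 7 + 2.4·9 = 28.6; e = 28.6 − 28.6 = 0
h=10: ŷ = 7 + 2.4·10 = 31; e = 29 − 31 = -2
h=11: ŷ = 7 + 2.4·11 = 33.4; e = 35.4 − 33.4 = 2
h=14: ŷ = 7 + 2.4·14 = 40.6; e = 41.6 − 40.6 = 1
SSE = 1 + 1 + 4 + 1 + 0 + 4 + 4 + 1 = 16
s = √(16/6) = √2.66667 ≈ 1.63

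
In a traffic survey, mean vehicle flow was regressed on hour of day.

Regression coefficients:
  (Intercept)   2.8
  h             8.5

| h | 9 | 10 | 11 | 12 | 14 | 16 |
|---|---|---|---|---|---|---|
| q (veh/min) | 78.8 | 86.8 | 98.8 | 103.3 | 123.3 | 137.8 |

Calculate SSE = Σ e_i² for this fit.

SSE = 13

h=9: q̂ = 2.8 + 8.5·9 = 79.3; e = 78.8 − 79.3 = -0.5
h=10: q̂ = 2.8 + 8.5·10 = 87.8; e = 86.8 − 87.8 = -1
h=11: q̂ = 2.8 + 8.5·11 = 96.3; e = 98.8 − 96.3 = 2.5
h=12: q̂ = 2.8 + 8.5·12 = 104.8; e = 103.3 − 104.8 = -1.5
h=14: q̂ = 2.8 + 8.5·14 = 121.8; e = 123.3 − 121.8 = 1.5
h=16: q̂ = 2.8 + 8.5·16 = 138.8; e = 137.8 − 138.8 = -1
SSE = 0.25 + 1 + 6.25 + 2.25 + 2.25 + 1 = 13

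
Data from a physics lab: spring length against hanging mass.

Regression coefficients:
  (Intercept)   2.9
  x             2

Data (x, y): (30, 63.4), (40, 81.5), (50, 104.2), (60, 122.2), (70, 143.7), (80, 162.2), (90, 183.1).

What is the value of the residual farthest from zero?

e = -1.4

x=30: ŷ = 2.9 + 2·30 = 62.9; e = 63.4 − 62.9 = 0.5
x=40: ŷ = 2.9 + 2·40 = 82.9; e = 81.5 − 82.9 = -1.4
x=50: ŷ = 2.9 + 2·50 = 102.9; e = 104.2 − 102.9 = 1.3
x=60: ŷ = 2.9 + 2·60 = 122.9; e = 122.2 − 122.9 = -0.7
x=70: ŷ = 2.9 + 2·70 = 142.9; e = 143.7 − 142.9 = 0.8
x=80: ŷ = 2.9 + 2·80 = 162.9; e = 162.2 − 162.9 = -0.7
x=90: ŷ = 2.9 + 2·90 = 182.9; e = 183.1 − 182.9 = 0.2
Largest |e| is 1.4 at x = 40, residual -1.4.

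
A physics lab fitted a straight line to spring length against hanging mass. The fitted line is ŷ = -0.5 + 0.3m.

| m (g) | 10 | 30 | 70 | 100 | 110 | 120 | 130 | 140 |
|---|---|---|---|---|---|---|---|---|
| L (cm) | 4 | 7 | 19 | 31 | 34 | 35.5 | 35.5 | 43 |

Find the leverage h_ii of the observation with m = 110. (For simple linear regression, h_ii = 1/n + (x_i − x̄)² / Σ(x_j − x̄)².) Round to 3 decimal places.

h = 0.153

m̄ = (10 + 30 + 70 + 100 + 110 + 120 + 130 + 140)/8 = 88.75
Σ(m − m̄)² = 6201.56 + 3451.56 + 351.562 + 126.562 + 451.562 + 976.562 + 1701.56 + 2626.56 = 15887.5
h = 1/8 + (21.25)²/15887.5 = 0.125 + 0.0284225 = 0.153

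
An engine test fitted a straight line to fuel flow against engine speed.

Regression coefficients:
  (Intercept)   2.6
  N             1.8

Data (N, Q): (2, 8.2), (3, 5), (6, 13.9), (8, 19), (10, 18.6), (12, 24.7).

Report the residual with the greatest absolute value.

e = -3

N=2: Q̂ = 2.6 + 1.8·2 = 6.2; e = 8.2 − 6.2 = 2
N=3: Q̂ = 2.6 + 1.8·3 = 8; e = 5 − 8 = -3
N=6: Q̂ = 2.6 + 1.8·6 = 13.4; e = 13.9 − 13.4 = 0.5
N=8: Q̂ = 2.6 + 1.8·8 = 17; e = 19 − 17 = 2
N=10: Q̂ = 2.6 + 1.8·10 = 20.6; e = 18.6 − 20.6 = -2
N=12: Q̂ = 2.6 + 1.8·12 = 24.2; e = 24.7 − 24.2 = 0.5
Largest |e| is 3 at N = 3, residual -3.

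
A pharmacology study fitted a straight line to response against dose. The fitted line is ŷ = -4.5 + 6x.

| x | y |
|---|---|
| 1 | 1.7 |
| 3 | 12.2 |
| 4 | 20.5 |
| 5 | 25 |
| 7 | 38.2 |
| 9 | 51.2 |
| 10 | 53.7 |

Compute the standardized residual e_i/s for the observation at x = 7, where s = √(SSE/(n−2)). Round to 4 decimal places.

x=1: ŷ = -4.5 + 6·1 = 1.5; e = 1.7 − 1.5 = 0.2
x=3: ŷ = -4.5 + 6·3 = 13.5; e = 12.2 − 13.5 = -1.3
x=4: ŷ = -4.5 + 6·4 = 19.5; e = 20.5 − 19.5 = 1
x=5: ŷ = -4.5 + 6·5 = 25.5; e = 25 − 25.5 = -0.5
x=7: ŷ = -4.5 + 6·7 = 37.5; e = 38.2 − 37.5 = 0.7
x=9: ŷ = -4.5 + 6·9 = 49.5; e = 51.2 − 49.5 = 1.7
x=10: ŷ = -4.5 + 6·10 = 55.5; e = 53.7 − 55.5 = -1.8
SSE = 0.04 + 1.69 + 1 + 0.25 + 0.49 + 2.89 + 3.24 = 9.6
s = √(9.6/5) = 1.38564
e/s = 0.7 / 1.38564 = 0.5052

0.5052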